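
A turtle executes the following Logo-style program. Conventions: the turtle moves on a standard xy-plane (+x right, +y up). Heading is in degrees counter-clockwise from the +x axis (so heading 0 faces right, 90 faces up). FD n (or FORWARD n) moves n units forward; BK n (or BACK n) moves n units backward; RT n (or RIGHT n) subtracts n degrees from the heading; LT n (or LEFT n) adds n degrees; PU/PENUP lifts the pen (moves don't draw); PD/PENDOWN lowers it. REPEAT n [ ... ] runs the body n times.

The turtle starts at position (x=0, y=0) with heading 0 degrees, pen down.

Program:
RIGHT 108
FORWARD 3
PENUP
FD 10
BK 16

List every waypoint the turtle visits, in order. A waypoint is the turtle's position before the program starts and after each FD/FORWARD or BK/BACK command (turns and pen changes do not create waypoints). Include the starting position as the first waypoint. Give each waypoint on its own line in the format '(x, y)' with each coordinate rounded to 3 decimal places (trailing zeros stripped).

Answer: (0, 0)
(-0.927, -2.853)
(-4.017, -12.364)
(0.927, 2.853)

Derivation:
Executing turtle program step by step:
Start: pos=(0,0), heading=0, pen down
RT 108: heading 0 -> 252
FD 3: (0,0) -> (-0.927,-2.853) [heading=252, draw]
PU: pen up
FD 10: (-0.927,-2.853) -> (-4.017,-12.364) [heading=252, move]
BK 16: (-4.017,-12.364) -> (0.927,2.853) [heading=252, move]
Final: pos=(0.927,2.853), heading=252, 1 segment(s) drawn
Waypoints (4 total):
(0, 0)
(-0.927, -2.853)
(-4.017, -12.364)
(0.927, 2.853)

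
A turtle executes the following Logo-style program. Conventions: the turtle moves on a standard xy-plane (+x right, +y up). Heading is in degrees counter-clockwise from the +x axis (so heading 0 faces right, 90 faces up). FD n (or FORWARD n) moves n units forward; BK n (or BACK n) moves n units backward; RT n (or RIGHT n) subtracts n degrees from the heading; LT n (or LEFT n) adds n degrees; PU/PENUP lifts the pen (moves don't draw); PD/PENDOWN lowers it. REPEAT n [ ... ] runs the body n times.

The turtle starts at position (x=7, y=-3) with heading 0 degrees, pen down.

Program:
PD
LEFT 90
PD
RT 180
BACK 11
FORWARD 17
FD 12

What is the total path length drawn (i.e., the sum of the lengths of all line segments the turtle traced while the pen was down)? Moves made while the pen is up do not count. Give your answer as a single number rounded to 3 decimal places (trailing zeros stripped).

Answer: 40

Derivation:
Executing turtle program step by step:
Start: pos=(7,-3), heading=0, pen down
PD: pen down
LT 90: heading 0 -> 90
PD: pen down
RT 180: heading 90 -> 270
BK 11: (7,-3) -> (7,8) [heading=270, draw]
FD 17: (7,8) -> (7,-9) [heading=270, draw]
FD 12: (7,-9) -> (7,-21) [heading=270, draw]
Final: pos=(7,-21), heading=270, 3 segment(s) drawn

Segment lengths:
  seg 1: (7,-3) -> (7,8), length = 11
  seg 2: (7,8) -> (7,-9), length = 17
  seg 3: (7,-9) -> (7,-21), length = 12
Total = 40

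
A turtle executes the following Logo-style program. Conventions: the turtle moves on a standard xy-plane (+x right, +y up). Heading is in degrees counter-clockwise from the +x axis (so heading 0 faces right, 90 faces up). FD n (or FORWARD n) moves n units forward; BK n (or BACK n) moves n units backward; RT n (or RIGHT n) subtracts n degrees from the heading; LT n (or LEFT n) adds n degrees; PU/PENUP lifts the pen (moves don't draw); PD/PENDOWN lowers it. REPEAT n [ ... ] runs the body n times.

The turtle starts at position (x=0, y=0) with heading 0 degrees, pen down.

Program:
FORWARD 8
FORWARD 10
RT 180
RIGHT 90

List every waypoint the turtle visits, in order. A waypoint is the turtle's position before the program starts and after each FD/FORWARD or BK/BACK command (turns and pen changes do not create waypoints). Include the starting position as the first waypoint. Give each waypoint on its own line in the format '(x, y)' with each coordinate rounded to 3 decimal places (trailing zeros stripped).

Executing turtle program step by step:
Start: pos=(0,0), heading=0, pen down
FD 8: (0,0) -> (8,0) [heading=0, draw]
FD 10: (8,0) -> (18,0) [heading=0, draw]
RT 180: heading 0 -> 180
RT 90: heading 180 -> 90
Final: pos=(18,0), heading=90, 2 segment(s) drawn
Waypoints (3 total):
(0, 0)
(8, 0)
(18, 0)

Answer: (0, 0)
(8, 0)
(18, 0)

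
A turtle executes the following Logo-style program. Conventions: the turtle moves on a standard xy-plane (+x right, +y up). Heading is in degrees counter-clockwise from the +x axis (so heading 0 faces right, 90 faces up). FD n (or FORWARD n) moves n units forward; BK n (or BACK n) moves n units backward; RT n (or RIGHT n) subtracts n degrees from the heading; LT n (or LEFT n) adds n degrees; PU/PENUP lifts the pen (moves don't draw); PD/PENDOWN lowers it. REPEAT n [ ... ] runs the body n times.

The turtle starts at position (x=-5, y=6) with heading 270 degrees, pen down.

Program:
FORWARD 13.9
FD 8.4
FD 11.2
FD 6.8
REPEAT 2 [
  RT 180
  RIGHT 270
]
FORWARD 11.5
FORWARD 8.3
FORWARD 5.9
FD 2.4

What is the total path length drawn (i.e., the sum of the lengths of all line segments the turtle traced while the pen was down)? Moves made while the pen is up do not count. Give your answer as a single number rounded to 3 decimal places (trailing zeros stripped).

Answer: 68.4

Derivation:
Executing turtle program step by step:
Start: pos=(-5,6), heading=270, pen down
FD 13.9: (-5,6) -> (-5,-7.9) [heading=270, draw]
FD 8.4: (-5,-7.9) -> (-5,-16.3) [heading=270, draw]
FD 11.2: (-5,-16.3) -> (-5,-27.5) [heading=270, draw]
FD 6.8: (-5,-27.5) -> (-5,-34.3) [heading=270, draw]
REPEAT 2 [
  -- iteration 1/2 --
  RT 180: heading 270 -> 90
  RT 270: heading 90 -> 180
  -- iteration 2/2 --
  RT 180: heading 180 -> 0
  RT 270: heading 0 -> 90
]
FD 11.5: (-5,-34.3) -> (-5,-22.8) [heading=90, draw]
FD 8.3: (-5,-22.8) -> (-5,-14.5) [heading=90, draw]
FD 5.9: (-5,-14.5) -> (-5,-8.6) [heading=90, draw]
FD 2.4: (-5,-8.6) -> (-5,-6.2) [heading=90, draw]
Final: pos=(-5,-6.2), heading=90, 8 segment(s) drawn

Segment lengths:
  seg 1: (-5,6) -> (-5,-7.9), length = 13.9
  seg 2: (-5,-7.9) -> (-5,-16.3), length = 8.4
  seg 3: (-5,-16.3) -> (-5,-27.5), length = 11.2
  seg 4: (-5,-27.5) -> (-5,-34.3), length = 6.8
  seg 5: (-5,-34.3) -> (-5,-22.8), length = 11.5
  seg 6: (-5,-22.8) -> (-5,-14.5), length = 8.3
  seg 7: (-5,-14.5) -> (-5,-8.6), length = 5.9
  seg 8: (-5,-8.6) -> (-5,-6.2), length = 2.4
Total = 68.4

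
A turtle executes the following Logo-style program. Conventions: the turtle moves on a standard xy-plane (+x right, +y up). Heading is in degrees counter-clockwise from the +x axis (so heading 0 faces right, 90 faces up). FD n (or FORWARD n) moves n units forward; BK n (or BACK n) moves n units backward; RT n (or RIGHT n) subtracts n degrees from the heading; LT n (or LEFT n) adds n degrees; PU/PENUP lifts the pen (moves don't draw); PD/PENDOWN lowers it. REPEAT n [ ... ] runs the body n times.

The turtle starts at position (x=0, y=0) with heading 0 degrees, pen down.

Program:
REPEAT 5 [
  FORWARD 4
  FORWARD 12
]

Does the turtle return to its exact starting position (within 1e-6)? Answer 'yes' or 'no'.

Executing turtle program step by step:
Start: pos=(0,0), heading=0, pen down
REPEAT 5 [
  -- iteration 1/5 --
  FD 4: (0,0) -> (4,0) [heading=0, draw]
  FD 12: (4,0) -> (16,0) [heading=0, draw]
  -- iteration 2/5 --
  FD 4: (16,0) -> (20,0) [heading=0, draw]
  FD 12: (20,0) -> (32,0) [heading=0, draw]
  -- iteration 3/5 --
  FD 4: (32,0) -> (36,0) [heading=0, draw]
  FD 12: (36,0) -> (48,0) [heading=0, draw]
  -- iteration 4/5 --
  FD 4: (48,0) -> (52,0) [heading=0, draw]
  FD 12: (52,0) -> (64,0) [heading=0, draw]
  -- iteration 5/5 --
  FD 4: (64,0) -> (68,0) [heading=0, draw]
  FD 12: (68,0) -> (80,0) [heading=0, draw]
]
Final: pos=(80,0), heading=0, 10 segment(s) drawn

Start position: (0, 0)
Final position: (80, 0)
Distance = 80; >= 1e-6 -> NOT closed

Answer: no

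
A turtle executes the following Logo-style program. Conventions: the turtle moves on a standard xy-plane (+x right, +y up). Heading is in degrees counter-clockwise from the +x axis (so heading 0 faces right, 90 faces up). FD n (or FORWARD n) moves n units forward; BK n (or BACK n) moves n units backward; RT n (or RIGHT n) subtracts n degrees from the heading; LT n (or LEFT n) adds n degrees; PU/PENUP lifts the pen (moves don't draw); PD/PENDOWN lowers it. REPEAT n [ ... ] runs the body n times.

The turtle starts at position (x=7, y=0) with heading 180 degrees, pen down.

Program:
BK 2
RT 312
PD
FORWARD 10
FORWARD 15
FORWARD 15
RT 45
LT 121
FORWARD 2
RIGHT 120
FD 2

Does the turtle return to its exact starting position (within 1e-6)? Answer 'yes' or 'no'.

Executing turtle program step by step:
Start: pos=(7,0), heading=180, pen down
BK 2: (7,0) -> (9,0) [heading=180, draw]
RT 312: heading 180 -> 228
PD: pen down
FD 10: (9,0) -> (2.309,-7.431) [heading=228, draw]
FD 15: (2.309,-7.431) -> (-7.728,-18.579) [heading=228, draw]
FD 15: (-7.728,-18.579) -> (-17.765,-29.726) [heading=228, draw]
RT 45: heading 228 -> 183
LT 121: heading 183 -> 304
FD 2: (-17.765,-29.726) -> (-16.647,-31.384) [heading=304, draw]
RT 120: heading 304 -> 184
FD 2: (-16.647,-31.384) -> (-18.642,-31.523) [heading=184, draw]
Final: pos=(-18.642,-31.523), heading=184, 6 segment(s) drawn

Start position: (7, 0)
Final position: (-18.642, -31.523)
Distance = 40.635; >= 1e-6 -> NOT closed

Answer: no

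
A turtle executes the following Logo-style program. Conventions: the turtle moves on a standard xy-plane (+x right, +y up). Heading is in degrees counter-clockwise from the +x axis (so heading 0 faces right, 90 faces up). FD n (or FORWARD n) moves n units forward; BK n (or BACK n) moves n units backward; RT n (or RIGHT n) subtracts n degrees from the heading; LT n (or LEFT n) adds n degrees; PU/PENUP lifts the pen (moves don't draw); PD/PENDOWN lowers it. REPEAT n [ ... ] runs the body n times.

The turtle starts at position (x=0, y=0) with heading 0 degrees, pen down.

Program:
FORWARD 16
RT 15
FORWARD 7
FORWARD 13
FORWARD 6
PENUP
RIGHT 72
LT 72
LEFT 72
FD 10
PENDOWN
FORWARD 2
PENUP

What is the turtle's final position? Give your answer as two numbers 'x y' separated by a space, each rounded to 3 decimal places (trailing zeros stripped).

Executing turtle program step by step:
Start: pos=(0,0), heading=0, pen down
FD 16: (0,0) -> (16,0) [heading=0, draw]
RT 15: heading 0 -> 345
FD 7: (16,0) -> (22.761,-1.812) [heading=345, draw]
FD 13: (22.761,-1.812) -> (35.319,-5.176) [heading=345, draw]
FD 6: (35.319,-5.176) -> (41.114,-6.729) [heading=345, draw]
PU: pen up
RT 72: heading 345 -> 273
LT 72: heading 273 -> 345
LT 72: heading 345 -> 57
FD 10: (41.114,-6.729) -> (46.56,1.657) [heading=57, move]
PD: pen down
FD 2: (46.56,1.657) -> (47.65,3.335) [heading=57, draw]
PU: pen up
Final: pos=(47.65,3.335), heading=57, 5 segment(s) drawn

Answer: 47.65 3.335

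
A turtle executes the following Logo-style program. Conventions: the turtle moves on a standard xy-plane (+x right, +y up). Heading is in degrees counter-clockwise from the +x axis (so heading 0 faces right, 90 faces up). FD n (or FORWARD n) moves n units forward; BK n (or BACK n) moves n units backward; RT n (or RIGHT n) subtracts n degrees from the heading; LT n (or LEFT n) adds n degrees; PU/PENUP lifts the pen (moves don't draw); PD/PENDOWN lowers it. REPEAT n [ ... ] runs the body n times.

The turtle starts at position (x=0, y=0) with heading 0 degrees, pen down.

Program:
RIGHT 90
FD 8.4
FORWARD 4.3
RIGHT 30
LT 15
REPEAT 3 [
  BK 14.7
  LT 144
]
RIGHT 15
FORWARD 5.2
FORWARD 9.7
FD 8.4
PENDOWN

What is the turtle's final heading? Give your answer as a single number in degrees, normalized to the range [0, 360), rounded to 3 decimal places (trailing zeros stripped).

Answer: 312

Derivation:
Executing turtle program step by step:
Start: pos=(0,0), heading=0, pen down
RT 90: heading 0 -> 270
FD 8.4: (0,0) -> (0,-8.4) [heading=270, draw]
FD 4.3: (0,-8.4) -> (0,-12.7) [heading=270, draw]
RT 30: heading 270 -> 240
LT 15: heading 240 -> 255
REPEAT 3 [
  -- iteration 1/3 --
  BK 14.7: (0,-12.7) -> (3.805,1.499) [heading=255, draw]
  LT 144: heading 255 -> 39
  -- iteration 2/3 --
  BK 14.7: (3.805,1.499) -> (-7.619,-7.752) [heading=39, draw]
  LT 144: heading 39 -> 183
  -- iteration 3/3 --
  BK 14.7: (-7.619,-7.752) -> (7.06,-6.983) [heading=183, draw]
  LT 144: heading 183 -> 327
]
RT 15: heading 327 -> 312
FD 5.2: (7.06,-6.983) -> (10.54,-10.847) [heading=312, draw]
FD 9.7: (10.54,-10.847) -> (17.03,-18.055) [heading=312, draw]
FD 8.4: (17.03,-18.055) -> (22.651,-24.298) [heading=312, draw]
PD: pen down
Final: pos=(22.651,-24.298), heading=312, 8 segment(s) drawn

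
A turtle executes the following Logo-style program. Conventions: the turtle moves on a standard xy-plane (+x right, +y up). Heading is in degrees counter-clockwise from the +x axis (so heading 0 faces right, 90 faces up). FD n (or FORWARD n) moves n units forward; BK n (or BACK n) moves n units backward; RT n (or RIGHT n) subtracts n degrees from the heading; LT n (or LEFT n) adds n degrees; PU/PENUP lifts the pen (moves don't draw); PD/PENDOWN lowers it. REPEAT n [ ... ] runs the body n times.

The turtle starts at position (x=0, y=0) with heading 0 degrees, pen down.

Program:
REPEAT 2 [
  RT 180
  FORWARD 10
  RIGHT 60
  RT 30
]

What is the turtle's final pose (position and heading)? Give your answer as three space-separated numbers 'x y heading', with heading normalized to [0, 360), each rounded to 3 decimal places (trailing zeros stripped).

Answer: -10 -10 180

Derivation:
Executing turtle program step by step:
Start: pos=(0,0), heading=0, pen down
REPEAT 2 [
  -- iteration 1/2 --
  RT 180: heading 0 -> 180
  FD 10: (0,0) -> (-10,0) [heading=180, draw]
  RT 60: heading 180 -> 120
  RT 30: heading 120 -> 90
  -- iteration 2/2 --
  RT 180: heading 90 -> 270
  FD 10: (-10,0) -> (-10,-10) [heading=270, draw]
  RT 60: heading 270 -> 210
  RT 30: heading 210 -> 180
]
Final: pos=(-10,-10), heading=180, 2 segment(s) drawn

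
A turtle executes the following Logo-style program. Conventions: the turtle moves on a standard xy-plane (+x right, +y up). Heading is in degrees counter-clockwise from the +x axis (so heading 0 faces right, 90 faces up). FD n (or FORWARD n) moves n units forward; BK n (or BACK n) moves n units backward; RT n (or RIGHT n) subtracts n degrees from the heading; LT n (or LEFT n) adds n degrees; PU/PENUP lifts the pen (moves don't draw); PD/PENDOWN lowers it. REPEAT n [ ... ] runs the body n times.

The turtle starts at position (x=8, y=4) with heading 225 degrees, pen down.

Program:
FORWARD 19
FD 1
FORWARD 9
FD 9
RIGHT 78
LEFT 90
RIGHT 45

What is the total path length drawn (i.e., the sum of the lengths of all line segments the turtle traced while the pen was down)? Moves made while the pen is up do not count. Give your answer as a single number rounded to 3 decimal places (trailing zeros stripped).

Answer: 38

Derivation:
Executing turtle program step by step:
Start: pos=(8,4), heading=225, pen down
FD 19: (8,4) -> (-5.435,-9.435) [heading=225, draw]
FD 1: (-5.435,-9.435) -> (-6.142,-10.142) [heading=225, draw]
FD 9: (-6.142,-10.142) -> (-12.506,-16.506) [heading=225, draw]
FD 9: (-12.506,-16.506) -> (-18.87,-22.87) [heading=225, draw]
RT 78: heading 225 -> 147
LT 90: heading 147 -> 237
RT 45: heading 237 -> 192
Final: pos=(-18.87,-22.87), heading=192, 4 segment(s) drawn

Segment lengths:
  seg 1: (8,4) -> (-5.435,-9.435), length = 19
  seg 2: (-5.435,-9.435) -> (-6.142,-10.142), length = 1
  seg 3: (-6.142,-10.142) -> (-12.506,-16.506), length = 9
  seg 4: (-12.506,-16.506) -> (-18.87,-22.87), length = 9
Total = 38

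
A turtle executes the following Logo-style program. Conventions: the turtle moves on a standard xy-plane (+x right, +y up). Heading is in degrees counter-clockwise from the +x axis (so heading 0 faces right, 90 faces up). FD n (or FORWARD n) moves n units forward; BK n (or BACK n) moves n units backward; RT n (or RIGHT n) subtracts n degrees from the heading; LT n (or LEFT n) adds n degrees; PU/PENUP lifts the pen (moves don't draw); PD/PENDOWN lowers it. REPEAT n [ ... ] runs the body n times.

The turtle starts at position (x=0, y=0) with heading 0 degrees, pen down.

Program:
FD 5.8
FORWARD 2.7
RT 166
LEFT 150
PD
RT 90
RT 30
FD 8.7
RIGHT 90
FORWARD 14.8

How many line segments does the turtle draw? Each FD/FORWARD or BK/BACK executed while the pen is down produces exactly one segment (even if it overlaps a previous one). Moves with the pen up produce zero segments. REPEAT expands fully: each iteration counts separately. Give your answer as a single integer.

Executing turtle program step by step:
Start: pos=(0,0), heading=0, pen down
FD 5.8: (0,0) -> (5.8,0) [heading=0, draw]
FD 2.7: (5.8,0) -> (8.5,0) [heading=0, draw]
RT 166: heading 0 -> 194
LT 150: heading 194 -> 344
PD: pen down
RT 90: heading 344 -> 254
RT 30: heading 254 -> 224
FD 8.7: (8.5,0) -> (2.242,-6.044) [heading=224, draw]
RT 90: heading 224 -> 134
FD 14.8: (2.242,-6.044) -> (-8.039,4.603) [heading=134, draw]
Final: pos=(-8.039,4.603), heading=134, 4 segment(s) drawn
Segments drawn: 4

Answer: 4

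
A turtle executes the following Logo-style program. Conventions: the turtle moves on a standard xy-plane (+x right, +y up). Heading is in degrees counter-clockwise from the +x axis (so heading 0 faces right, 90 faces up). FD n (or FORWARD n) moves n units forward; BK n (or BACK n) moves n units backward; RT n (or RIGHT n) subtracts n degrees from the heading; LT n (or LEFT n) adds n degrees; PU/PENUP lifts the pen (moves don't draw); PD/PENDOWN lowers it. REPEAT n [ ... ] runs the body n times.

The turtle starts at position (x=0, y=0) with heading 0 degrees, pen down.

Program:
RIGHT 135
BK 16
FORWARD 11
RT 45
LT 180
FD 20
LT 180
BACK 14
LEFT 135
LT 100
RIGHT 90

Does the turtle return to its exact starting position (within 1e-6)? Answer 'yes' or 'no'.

Executing turtle program step by step:
Start: pos=(0,0), heading=0, pen down
RT 135: heading 0 -> 225
BK 16: (0,0) -> (11.314,11.314) [heading=225, draw]
FD 11: (11.314,11.314) -> (3.536,3.536) [heading=225, draw]
RT 45: heading 225 -> 180
LT 180: heading 180 -> 0
FD 20: (3.536,3.536) -> (23.536,3.536) [heading=0, draw]
LT 180: heading 0 -> 180
BK 14: (23.536,3.536) -> (37.536,3.536) [heading=180, draw]
LT 135: heading 180 -> 315
LT 100: heading 315 -> 55
RT 90: heading 55 -> 325
Final: pos=(37.536,3.536), heading=325, 4 segment(s) drawn

Start position: (0, 0)
Final position: (37.536, 3.536)
Distance = 37.702; >= 1e-6 -> NOT closed

Answer: no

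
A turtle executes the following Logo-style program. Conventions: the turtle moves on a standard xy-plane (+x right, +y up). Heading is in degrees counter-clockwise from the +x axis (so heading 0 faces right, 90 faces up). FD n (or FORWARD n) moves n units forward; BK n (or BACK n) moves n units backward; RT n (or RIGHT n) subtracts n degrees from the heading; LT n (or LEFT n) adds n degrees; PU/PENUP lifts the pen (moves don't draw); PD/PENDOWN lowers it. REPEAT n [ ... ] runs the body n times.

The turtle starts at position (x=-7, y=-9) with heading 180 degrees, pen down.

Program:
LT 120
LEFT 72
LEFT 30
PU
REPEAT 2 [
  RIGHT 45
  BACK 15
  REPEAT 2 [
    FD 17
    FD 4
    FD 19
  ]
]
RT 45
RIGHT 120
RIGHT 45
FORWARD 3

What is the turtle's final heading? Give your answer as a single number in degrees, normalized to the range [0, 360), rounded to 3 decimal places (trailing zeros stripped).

Answer: 102

Derivation:
Executing turtle program step by step:
Start: pos=(-7,-9), heading=180, pen down
LT 120: heading 180 -> 300
LT 72: heading 300 -> 12
LT 30: heading 12 -> 42
PU: pen up
REPEAT 2 [
  -- iteration 1/2 --
  RT 45: heading 42 -> 357
  BK 15: (-7,-9) -> (-21.979,-8.215) [heading=357, move]
  REPEAT 2 [
    -- iteration 1/2 --
    FD 17: (-21.979,-8.215) -> (-5.003,-9.105) [heading=357, move]
    FD 4: (-5.003,-9.105) -> (-1.008,-9.314) [heading=357, move]
    FD 19: (-1.008,-9.314) -> (17.966,-10.308) [heading=357, move]
    -- iteration 2/2 --
    FD 17: (17.966,-10.308) -> (34.942,-11.198) [heading=357, move]
    FD 4: (34.942,-11.198) -> (38.937,-11.407) [heading=357, move]
    FD 19: (38.937,-11.407) -> (57.911,-12.402) [heading=357, move]
  ]
  -- iteration 2/2 --
  RT 45: heading 357 -> 312
  BK 15: (57.911,-12.402) -> (47.874,-1.255) [heading=312, move]
  REPEAT 2 [
    -- iteration 1/2 --
    FD 17: (47.874,-1.255) -> (59.249,-13.888) [heading=312, move]
    FD 4: (59.249,-13.888) -> (61.926,-16.861) [heading=312, move]
    FD 19: (61.926,-16.861) -> (74.639,-30.98) [heading=312, move]
    -- iteration 2/2 --
    FD 17: (74.639,-30.98) -> (86.014,-43.614) [heading=312, move]
    FD 4: (86.014,-43.614) -> (88.691,-46.586) [heading=312, move]
    FD 19: (88.691,-46.586) -> (101.404,-60.706) [heading=312, move]
  ]
]
RT 45: heading 312 -> 267
RT 120: heading 267 -> 147
RT 45: heading 147 -> 102
FD 3: (101.404,-60.706) -> (100.781,-57.772) [heading=102, move]
Final: pos=(100.781,-57.772), heading=102, 0 segment(s) drawn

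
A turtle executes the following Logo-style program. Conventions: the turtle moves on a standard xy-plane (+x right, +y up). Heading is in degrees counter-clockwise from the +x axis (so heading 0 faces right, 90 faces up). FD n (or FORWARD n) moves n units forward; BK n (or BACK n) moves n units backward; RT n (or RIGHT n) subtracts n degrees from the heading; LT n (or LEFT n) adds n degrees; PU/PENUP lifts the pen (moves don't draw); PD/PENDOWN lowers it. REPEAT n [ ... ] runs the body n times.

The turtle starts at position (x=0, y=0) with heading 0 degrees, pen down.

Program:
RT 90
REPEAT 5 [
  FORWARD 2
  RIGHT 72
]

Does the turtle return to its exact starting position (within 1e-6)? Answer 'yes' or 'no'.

Executing turtle program step by step:
Start: pos=(0,0), heading=0, pen down
RT 90: heading 0 -> 270
REPEAT 5 [
  -- iteration 1/5 --
  FD 2: (0,0) -> (0,-2) [heading=270, draw]
  RT 72: heading 270 -> 198
  -- iteration 2/5 --
  FD 2: (0,-2) -> (-1.902,-2.618) [heading=198, draw]
  RT 72: heading 198 -> 126
  -- iteration 3/5 --
  FD 2: (-1.902,-2.618) -> (-3.078,-1) [heading=126, draw]
  RT 72: heading 126 -> 54
  -- iteration 4/5 --
  FD 2: (-3.078,-1) -> (-1.902,0.618) [heading=54, draw]
  RT 72: heading 54 -> 342
  -- iteration 5/5 --
  FD 2: (-1.902,0.618) -> (0,0) [heading=342, draw]
  RT 72: heading 342 -> 270
]
Final: pos=(0,0), heading=270, 5 segment(s) drawn

Start position: (0, 0)
Final position: (0, 0)
Distance = 0; < 1e-6 -> CLOSED

Answer: yes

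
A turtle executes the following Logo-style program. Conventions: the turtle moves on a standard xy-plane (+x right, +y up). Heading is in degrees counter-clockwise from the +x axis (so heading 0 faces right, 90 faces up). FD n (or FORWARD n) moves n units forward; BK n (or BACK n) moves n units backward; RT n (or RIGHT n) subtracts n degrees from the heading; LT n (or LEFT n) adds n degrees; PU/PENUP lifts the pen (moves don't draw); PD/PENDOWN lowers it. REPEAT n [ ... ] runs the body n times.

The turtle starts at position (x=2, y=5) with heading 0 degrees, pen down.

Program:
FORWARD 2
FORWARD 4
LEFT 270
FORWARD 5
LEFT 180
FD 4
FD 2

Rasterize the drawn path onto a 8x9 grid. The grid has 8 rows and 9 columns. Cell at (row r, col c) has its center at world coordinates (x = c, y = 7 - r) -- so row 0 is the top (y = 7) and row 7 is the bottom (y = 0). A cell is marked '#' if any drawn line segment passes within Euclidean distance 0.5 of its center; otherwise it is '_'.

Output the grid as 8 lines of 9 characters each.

Answer: _________
________#
__#######
________#
________#
________#
________#
________#

Derivation:
Segment 0: (2,5) -> (4,5)
Segment 1: (4,5) -> (8,5)
Segment 2: (8,5) -> (8,0)
Segment 3: (8,0) -> (8,4)
Segment 4: (8,4) -> (8,6)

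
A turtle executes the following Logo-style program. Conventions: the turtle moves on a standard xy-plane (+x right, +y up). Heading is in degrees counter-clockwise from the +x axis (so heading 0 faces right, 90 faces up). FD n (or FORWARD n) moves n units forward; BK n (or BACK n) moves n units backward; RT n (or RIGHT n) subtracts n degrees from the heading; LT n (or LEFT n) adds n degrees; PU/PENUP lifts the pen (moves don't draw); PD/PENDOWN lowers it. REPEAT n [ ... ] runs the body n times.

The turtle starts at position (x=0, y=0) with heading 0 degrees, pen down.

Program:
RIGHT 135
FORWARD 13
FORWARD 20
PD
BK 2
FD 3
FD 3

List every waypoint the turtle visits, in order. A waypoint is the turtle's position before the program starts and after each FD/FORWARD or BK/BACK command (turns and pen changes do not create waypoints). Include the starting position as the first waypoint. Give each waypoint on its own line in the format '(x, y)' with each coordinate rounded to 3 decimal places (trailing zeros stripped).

Answer: (0, 0)
(-9.192, -9.192)
(-23.335, -23.335)
(-21.92, -21.92)
(-24.042, -24.042)
(-26.163, -26.163)

Derivation:
Executing turtle program step by step:
Start: pos=(0,0), heading=0, pen down
RT 135: heading 0 -> 225
FD 13: (0,0) -> (-9.192,-9.192) [heading=225, draw]
FD 20: (-9.192,-9.192) -> (-23.335,-23.335) [heading=225, draw]
PD: pen down
BK 2: (-23.335,-23.335) -> (-21.92,-21.92) [heading=225, draw]
FD 3: (-21.92,-21.92) -> (-24.042,-24.042) [heading=225, draw]
FD 3: (-24.042,-24.042) -> (-26.163,-26.163) [heading=225, draw]
Final: pos=(-26.163,-26.163), heading=225, 5 segment(s) drawn
Waypoints (6 total):
(0, 0)
(-9.192, -9.192)
(-23.335, -23.335)
(-21.92, -21.92)
(-24.042, -24.042)
(-26.163, -26.163)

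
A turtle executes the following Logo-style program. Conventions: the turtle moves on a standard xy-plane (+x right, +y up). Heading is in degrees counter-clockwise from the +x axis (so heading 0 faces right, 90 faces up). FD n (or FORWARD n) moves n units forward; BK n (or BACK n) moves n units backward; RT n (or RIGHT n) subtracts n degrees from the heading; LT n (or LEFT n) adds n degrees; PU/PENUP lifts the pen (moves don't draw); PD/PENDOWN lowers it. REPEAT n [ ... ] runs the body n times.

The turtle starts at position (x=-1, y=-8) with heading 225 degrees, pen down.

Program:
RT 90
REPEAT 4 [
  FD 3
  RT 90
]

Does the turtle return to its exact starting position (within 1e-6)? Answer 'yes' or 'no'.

Executing turtle program step by step:
Start: pos=(-1,-8), heading=225, pen down
RT 90: heading 225 -> 135
REPEAT 4 [
  -- iteration 1/4 --
  FD 3: (-1,-8) -> (-3.121,-5.879) [heading=135, draw]
  RT 90: heading 135 -> 45
  -- iteration 2/4 --
  FD 3: (-3.121,-5.879) -> (-1,-3.757) [heading=45, draw]
  RT 90: heading 45 -> 315
  -- iteration 3/4 --
  FD 3: (-1,-3.757) -> (1.121,-5.879) [heading=315, draw]
  RT 90: heading 315 -> 225
  -- iteration 4/4 --
  FD 3: (1.121,-5.879) -> (-1,-8) [heading=225, draw]
  RT 90: heading 225 -> 135
]
Final: pos=(-1,-8), heading=135, 4 segment(s) drawn

Start position: (-1, -8)
Final position: (-1, -8)
Distance = 0; < 1e-6 -> CLOSED

Answer: yes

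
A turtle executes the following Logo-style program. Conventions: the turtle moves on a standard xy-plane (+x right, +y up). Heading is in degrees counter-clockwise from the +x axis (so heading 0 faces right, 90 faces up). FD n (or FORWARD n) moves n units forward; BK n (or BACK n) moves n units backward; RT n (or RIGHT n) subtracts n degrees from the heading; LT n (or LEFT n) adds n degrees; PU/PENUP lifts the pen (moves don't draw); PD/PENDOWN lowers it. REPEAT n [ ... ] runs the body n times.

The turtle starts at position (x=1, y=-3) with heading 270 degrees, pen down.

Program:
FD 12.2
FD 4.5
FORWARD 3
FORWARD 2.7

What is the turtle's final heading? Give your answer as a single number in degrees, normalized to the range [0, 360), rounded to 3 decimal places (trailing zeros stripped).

Executing turtle program step by step:
Start: pos=(1,-3), heading=270, pen down
FD 12.2: (1,-3) -> (1,-15.2) [heading=270, draw]
FD 4.5: (1,-15.2) -> (1,-19.7) [heading=270, draw]
FD 3: (1,-19.7) -> (1,-22.7) [heading=270, draw]
FD 2.7: (1,-22.7) -> (1,-25.4) [heading=270, draw]
Final: pos=(1,-25.4), heading=270, 4 segment(s) drawn

Answer: 270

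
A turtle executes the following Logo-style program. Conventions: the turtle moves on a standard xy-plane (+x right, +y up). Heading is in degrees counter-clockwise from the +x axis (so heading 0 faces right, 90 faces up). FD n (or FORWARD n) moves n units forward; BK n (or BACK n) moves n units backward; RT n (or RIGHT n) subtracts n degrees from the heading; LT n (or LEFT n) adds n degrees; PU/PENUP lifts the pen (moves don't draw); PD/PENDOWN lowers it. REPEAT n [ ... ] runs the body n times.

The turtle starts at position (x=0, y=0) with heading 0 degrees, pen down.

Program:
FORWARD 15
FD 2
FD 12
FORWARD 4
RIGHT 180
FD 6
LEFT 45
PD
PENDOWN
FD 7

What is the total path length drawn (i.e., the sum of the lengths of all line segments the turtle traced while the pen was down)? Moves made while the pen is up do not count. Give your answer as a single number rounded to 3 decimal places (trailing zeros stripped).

Executing turtle program step by step:
Start: pos=(0,0), heading=0, pen down
FD 15: (0,0) -> (15,0) [heading=0, draw]
FD 2: (15,0) -> (17,0) [heading=0, draw]
FD 12: (17,0) -> (29,0) [heading=0, draw]
FD 4: (29,0) -> (33,0) [heading=0, draw]
RT 180: heading 0 -> 180
FD 6: (33,0) -> (27,0) [heading=180, draw]
LT 45: heading 180 -> 225
PD: pen down
PD: pen down
FD 7: (27,0) -> (22.05,-4.95) [heading=225, draw]
Final: pos=(22.05,-4.95), heading=225, 6 segment(s) drawn

Segment lengths:
  seg 1: (0,0) -> (15,0), length = 15
  seg 2: (15,0) -> (17,0), length = 2
  seg 3: (17,0) -> (29,0), length = 12
  seg 4: (29,0) -> (33,0), length = 4
  seg 5: (33,0) -> (27,0), length = 6
  seg 6: (27,0) -> (22.05,-4.95), length = 7
Total = 46

Answer: 46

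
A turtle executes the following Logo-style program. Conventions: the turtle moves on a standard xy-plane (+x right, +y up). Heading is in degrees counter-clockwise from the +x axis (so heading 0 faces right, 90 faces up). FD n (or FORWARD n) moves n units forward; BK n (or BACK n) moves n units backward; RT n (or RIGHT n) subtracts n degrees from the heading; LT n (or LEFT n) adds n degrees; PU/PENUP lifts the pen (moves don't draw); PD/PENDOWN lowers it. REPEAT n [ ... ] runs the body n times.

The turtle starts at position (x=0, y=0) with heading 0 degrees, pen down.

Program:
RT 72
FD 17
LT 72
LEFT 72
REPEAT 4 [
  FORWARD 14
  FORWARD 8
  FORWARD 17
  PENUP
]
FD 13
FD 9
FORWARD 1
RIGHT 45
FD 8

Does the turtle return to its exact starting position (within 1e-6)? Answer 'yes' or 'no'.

Executing turtle program step by step:
Start: pos=(0,0), heading=0, pen down
RT 72: heading 0 -> 288
FD 17: (0,0) -> (5.253,-16.168) [heading=288, draw]
LT 72: heading 288 -> 0
LT 72: heading 0 -> 72
REPEAT 4 [
  -- iteration 1/4 --
  FD 14: (5.253,-16.168) -> (9.58,-2.853) [heading=72, draw]
  FD 8: (9.58,-2.853) -> (12.052,4.755) [heading=72, draw]
  FD 17: (12.052,4.755) -> (17.305,20.923) [heading=72, draw]
  PU: pen up
  -- iteration 2/4 --
  FD 14: (17.305,20.923) -> (21.631,34.238) [heading=72, move]
  FD 8: (21.631,34.238) -> (24.103,41.846) [heading=72, move]
  FD 17: (24.103,41.846) -> (29.357,58.014) [heading=72, move]
  PU: pen up
  -- iteration 3/4 --
  FD 14: (29.357,58.014) -> (33.683,71.329) [heading=72, move]
  FD 8: (33.683,71.329) -> (36.155,78.938) [heading=72, move]
  FD 17: (36.155,78.938) -> (41.408,95.106) [heading=72, move]
  PU: pen up
  -- iteration 4/4 --
  FD 14: (41.408,95.106) -> (45.735,108.42) [heading=72, move]
  FD 8: (45.735,108.42) -> (48.207,116.029) [heading=72, move]
  FD 17: (48.207,116.029) -> (53.46,132.197) [heading=72, move]
  PU: pen up
]
FD 13: (53.46,132.197) -> (57.477,144.561) [heading=72, move]
FD 9: (57.477,144.561) -> (60.258,153.12) [heading=72, move]
FD 1: (60.258,153.12) -> (60.567,154.071) [heading=72, move]
RT 45: heading 72 -> 27
FD 8: (60.567,154.071) -> (67.695,157.703) [heading=27, move]
Final: pos=(67.695,157.703), heading=27, 4 segment(s) drawn

Start position: (0, 0)
Final position: (67.695, 157.703)
Distance = 171.619; >= 1e-6 -> NOT closed

Answer: no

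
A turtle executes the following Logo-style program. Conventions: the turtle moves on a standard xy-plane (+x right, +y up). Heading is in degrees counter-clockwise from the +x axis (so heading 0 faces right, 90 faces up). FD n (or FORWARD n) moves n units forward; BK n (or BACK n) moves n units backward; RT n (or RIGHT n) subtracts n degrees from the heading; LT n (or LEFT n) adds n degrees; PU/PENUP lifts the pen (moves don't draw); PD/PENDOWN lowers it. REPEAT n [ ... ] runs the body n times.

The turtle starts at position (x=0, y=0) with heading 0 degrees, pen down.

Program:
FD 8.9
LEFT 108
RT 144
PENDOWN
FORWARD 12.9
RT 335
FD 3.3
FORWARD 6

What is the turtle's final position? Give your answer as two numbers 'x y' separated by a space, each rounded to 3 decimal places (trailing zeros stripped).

Executing turtle program step by step:
Start: pos=(0,0), heading=0, pen down
FD 8.9: (0,0) -> (8.9,0) [heading=0, draw]
LT 108: heading 0 -> 108
RT 144: heading 108 -> 324
PD: pen down
FD 12.9: (8.9,0) -> (19.336,-7.582) [heading=324, draw]
RT 335: heading 324 -> 349
FD 3.3: (19.336,-7.582) -> (22.576,-8.212) [heading=349, draw]
FD 6: (22.576,-8.212) -> (28.465,-9.357) [heading=349, draw]
Final: pos=(28.465,-9.357), heading=349, 4 segment(s) drawn

Answer: 28.465 -9.357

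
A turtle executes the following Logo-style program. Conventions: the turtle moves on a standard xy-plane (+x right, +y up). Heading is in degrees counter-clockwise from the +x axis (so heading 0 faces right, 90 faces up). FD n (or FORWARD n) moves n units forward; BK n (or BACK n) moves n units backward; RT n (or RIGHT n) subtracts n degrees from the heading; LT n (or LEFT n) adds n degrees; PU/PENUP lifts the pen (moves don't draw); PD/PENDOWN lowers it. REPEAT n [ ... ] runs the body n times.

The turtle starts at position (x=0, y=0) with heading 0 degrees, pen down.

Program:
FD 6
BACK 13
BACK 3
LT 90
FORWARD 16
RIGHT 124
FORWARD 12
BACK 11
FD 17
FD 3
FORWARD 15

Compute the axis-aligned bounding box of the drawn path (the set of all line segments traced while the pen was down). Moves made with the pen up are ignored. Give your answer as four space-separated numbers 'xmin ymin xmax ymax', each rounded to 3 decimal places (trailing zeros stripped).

Answer: -10 -4.131 19.845 16

Derivation:
Executing turtle program step by step:
Start: pos=(0,0), heading=0, pen down
FD 6: (0,0) -> (6,0) [heading=0, draw]
BK 13: (6,0) -> (-7,0) [heading=0, draw]
BK 3: (-7,0) -> (-10,0) [heading=0, draw]
LT 90: heading 0 -> 90
FD 16: (-10,0) -> (-10,16) [heading=90, draw]
RT 124: heading 90 -> 326
FD 12: (-10,16) -> (-0.052,9.29) [heading=326, draw]
BK 11: (-0.052,9.29) -> (-9.171,15.441) [heading=326, draw]
FD 17: (-9.171,15.441) -> (4.923,5.935) [heading=326, draw]
FD 3: (4.923,5.935) -> (7.41,4.257) [heading=326, draw]
FD 15: (7.41,4.257) -> (19.845,-4.131) [heading=326, draw]
Final: pos=(19.845,-4.131), heading=326, 9 segment(s) drawn

Segment endpoints: x in {-10, -10, -9.171, -7, -0.052, 0, 4.923, 6, 7.41, 19.845}, y in {-4.131, 0, 4.257, 5.935, 9.29, 15.441, 16}
xmin=-10, ymin=-4.131, xmax=19.845, ymax=16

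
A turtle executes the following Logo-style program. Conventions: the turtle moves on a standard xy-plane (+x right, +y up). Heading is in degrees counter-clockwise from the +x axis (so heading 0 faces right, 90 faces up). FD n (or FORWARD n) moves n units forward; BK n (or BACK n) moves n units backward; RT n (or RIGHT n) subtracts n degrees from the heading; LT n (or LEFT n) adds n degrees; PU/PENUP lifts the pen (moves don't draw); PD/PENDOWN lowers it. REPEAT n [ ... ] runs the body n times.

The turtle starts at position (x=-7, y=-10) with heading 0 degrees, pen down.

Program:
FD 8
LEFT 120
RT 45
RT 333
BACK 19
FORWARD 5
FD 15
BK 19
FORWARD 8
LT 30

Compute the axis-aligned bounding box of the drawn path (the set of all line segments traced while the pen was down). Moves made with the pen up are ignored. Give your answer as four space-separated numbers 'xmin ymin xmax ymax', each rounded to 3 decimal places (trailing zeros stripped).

Executing turtle program step by step:
Start: pos=(-7,-10), heading=0, pen down
FD 8: (-7,-10) -> (1,-10) [heading=0, draw]
LT 120: heading 0 -> 120
RT 45: heading 120 -> 75
RT 333: heading 75 -> 102
BK 19: (1,-10) -> (4.95,-28.585) [heading=102, draw]
FD 5: (4.95,-28.585) -> (3.911,-23.694) [heading=102, draw]
FD 15: (3.911,-23.694) -> (0.792,-9.022) [heading=102, draw]
BK 19: (0.792,-9.022) -> (4.742,-27.607) [heading=102, draw]
FD 8: (4.742,-27.607) -> (3.079,-19.781) [heading=102, draw]
LT 30: heading 102 -> 132
Final: pos=(3.079,-19.781), heading=132, 6 segment(s) drawn

Segment endpoints: x in {-7, 0.792, 1, 3.079, 3.911, 4.742, 4.95}, y in {-28.585, -27.607, -23.694, -19.781, -10, -9.022}
xmin=-7, ymin=-28.585, xmax=4.95, ymax=-9.022

Answer: -7 -28.585 4.95 -9.022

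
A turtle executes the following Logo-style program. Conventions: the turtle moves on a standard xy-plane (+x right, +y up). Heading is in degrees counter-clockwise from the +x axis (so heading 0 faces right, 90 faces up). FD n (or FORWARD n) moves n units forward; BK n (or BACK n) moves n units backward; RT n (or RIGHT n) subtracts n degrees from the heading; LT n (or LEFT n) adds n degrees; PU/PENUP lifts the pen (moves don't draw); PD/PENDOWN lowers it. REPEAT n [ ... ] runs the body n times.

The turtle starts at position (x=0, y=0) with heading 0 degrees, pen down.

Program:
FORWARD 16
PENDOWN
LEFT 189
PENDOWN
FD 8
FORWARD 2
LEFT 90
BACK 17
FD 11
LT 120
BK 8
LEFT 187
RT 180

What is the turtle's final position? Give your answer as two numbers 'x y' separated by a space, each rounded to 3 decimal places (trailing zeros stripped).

Executing turtle program step by step:
Start: pos=(0,0), heading=0, pen down
FD 16: (0,0) -> (16,0) [heading=0, draw]
PD: pen down
LT 189: heading 0 -> 189
PD: pen down
FD 8: (16,0) -> (8.098,-1.251) [heading=189, draw]
FD 2: (8.098,-1.251) -> (6.123,-1.564) [heading=189, draw]
LT 90: heading 189 -> 279
BK 17: (6.123,-1.564) -> (3.464,15.226) [heading=279, draw]
FD 11: (3.464,15.226) -> (5.185,4.362) [heading=279, draw]
LT 120: heading 279 -> 39
BK 8: (5.185,4.362) -> (-1.033,-0.673) [heading=39, draw]
LT 187: heading 39 -> 226
RT 180: heading 226 -> 46
Final: pos=(-1.033,-0.673), heading=46, 6 segment(s) drawn

Answer: -1.033 -0.673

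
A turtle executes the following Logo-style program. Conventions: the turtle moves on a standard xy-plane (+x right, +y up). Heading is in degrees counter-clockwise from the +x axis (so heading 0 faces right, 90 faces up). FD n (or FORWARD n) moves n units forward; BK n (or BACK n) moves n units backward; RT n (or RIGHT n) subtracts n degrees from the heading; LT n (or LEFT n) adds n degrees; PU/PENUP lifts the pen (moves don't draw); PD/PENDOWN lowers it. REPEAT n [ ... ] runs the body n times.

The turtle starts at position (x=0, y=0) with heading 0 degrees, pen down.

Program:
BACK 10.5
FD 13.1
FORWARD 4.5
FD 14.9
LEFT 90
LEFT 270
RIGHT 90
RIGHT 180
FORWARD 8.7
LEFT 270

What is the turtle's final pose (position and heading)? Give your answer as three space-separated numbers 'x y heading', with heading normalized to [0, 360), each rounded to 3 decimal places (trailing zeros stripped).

Executing turtle program step by step:
Start: pos=(0,0), heading=0, pen down
BK 10.5: (0,0) -> (-10.5,0) [heading=0, draw]
FD 13.1: (-10.5,0) -> (2.6,0) [heading=0, draw]
FD 4.5: (2.6,0) -> (7.1,0) [heading=0, draw]
FD 14.9: (7.1,0) -> (22,0) [heading=0, draw]
LT 90: heading 0 -> 90
LT 270: heading 90 -> 0
RT 90: heading 0 -> 270
RT 180: heading 270 -> 90
FD 8.7: (22,0) -> (22,8.7) [heading=90, draw]
LT 270: heading 90 -> 0
Final: pos=(22,8.7), heading=0, 5 segment(s) drawn

Answer: 22 8.7 0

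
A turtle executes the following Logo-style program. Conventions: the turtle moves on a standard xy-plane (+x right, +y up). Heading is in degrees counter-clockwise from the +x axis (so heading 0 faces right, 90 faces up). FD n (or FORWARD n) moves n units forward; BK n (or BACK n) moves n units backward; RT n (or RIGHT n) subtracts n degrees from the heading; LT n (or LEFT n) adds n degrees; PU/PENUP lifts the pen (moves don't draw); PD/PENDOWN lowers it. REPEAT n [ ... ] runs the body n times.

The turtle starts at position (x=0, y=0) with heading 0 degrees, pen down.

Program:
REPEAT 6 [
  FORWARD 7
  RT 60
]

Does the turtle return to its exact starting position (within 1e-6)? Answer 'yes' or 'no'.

Answer: yes

Derivation:
Executing turtle program step by step:
Start: pos=(0,0), heading=0, pen down
REPEAT 6 [
  -- iteration 1/6 --
  FD 7: (0,0) -> (7,0) [heading=0, draw]
  RT 60: heading 0 -> 300
  -- iteration 2/6 --
  FD 7: (7,0) -> (10.5,-6.062) [heading=300, draw]
  RT 60: heading 300 -> 240
  -- iteration 3/6 --
  FD 7: (10.5,-6.062) -> (7,-12.124) [heading=240, draw]
  RT 60: heading 240 -> 180
  -- iteration 4/6 --
  FD 7: (7,-12.124) -> (0,-12.124) [heading=180, draw]
  RT 60: heading 180 -> 120
  -- iteration 5/6 --
  FD 7: (0,-12.124) -> (-3.5,-6.062) [heading=120, draw]
  RT 60: heading 120 -> 60
  -- iteration 6/6 --
  FD 7: (-3.5,-6.062) -> (0,0) [heading=60, draw]
  RT 60: heading 60 -> 0
]
Final: pos=(0,0), heading=0, 6 segment(s) drawn

Start position: (0, 0)
Final position: (0, 0)
Distance = 0; < 1e-6 -> CLOSED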